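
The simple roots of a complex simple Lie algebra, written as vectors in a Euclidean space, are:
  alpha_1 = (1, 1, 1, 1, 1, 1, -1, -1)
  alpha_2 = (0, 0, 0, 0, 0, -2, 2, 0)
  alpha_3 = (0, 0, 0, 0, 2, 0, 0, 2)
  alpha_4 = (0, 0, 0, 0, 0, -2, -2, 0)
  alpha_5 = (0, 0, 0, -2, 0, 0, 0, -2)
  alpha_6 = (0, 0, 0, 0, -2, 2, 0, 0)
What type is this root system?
type E_6

Compute the Cartan integers a_ij = 2(alpha_i, alpha_j)/(alpha_j, alpha_j); the resulting 6x6 Cartan matrix is
[[2, -1, 0, 0, 0, 0], [-1, 2, 0, 0, 0, -1], [0, 0, 2, 0, -1, -1], [0, 0, 0, 2, 0, -1], [0, 0, -1, 0, 2, 0], [0, -1, -1, -1, 0, 2]].
All simple roots have the same length, so the diagram is simply laced. The associated Dynkin diagram is a chain of 5 nodes with one extra node attached to the third node from one end (E_6), so the type is E_6.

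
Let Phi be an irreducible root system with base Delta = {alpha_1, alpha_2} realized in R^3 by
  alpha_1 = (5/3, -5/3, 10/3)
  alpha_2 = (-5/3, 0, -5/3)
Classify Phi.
Compute the Cartan integers a_ij = 2(alpha_i, alpha_j)/(alpha_j, alpha_j); the resulting 2x2 Cartan matrix is
[[2, -3], [-1, 2]].
The roots have two lengths (squared-length ratio 3:1); the short ones are alpha_{2}. The associated Dynkin diagram is two nodes joined by a triple edge (G_2), so the type is G_2.

G_2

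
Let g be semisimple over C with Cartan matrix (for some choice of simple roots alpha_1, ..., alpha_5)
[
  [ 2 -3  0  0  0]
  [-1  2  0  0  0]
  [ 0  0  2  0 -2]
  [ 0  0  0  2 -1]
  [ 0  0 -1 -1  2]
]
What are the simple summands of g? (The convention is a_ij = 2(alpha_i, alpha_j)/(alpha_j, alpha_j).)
type C_3 + type G_2

The diagram associated to this matrix has two connected components: the simple roots {alpha_3, alpha_4, alpha_5} form a chain of 3 nodes with a double edge at one end; the terminal node there is the unique long simple root (C_3), and {alpha_1, alpha_2} form two nodes joined by a triple edge (G_2). A semisimple Lie algebra decomposes uniquely as the direct sum of simple ideals, one per connected component of its Dynkin diagram, so g ≅ C_3 ⊕ G_2 (dimension 21 + 14 = 35).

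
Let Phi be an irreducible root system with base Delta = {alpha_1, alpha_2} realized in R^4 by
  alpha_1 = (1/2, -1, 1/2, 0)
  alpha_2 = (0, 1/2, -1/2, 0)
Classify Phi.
type G_2

Compute the Cartan integers a_ij = 2(alpha_i, alpha_j)/(alpha_j, alpha_j); the resulting 2x2 Cartan matrix is
[[2, -3], [-1, 2]].
The roots have two lengths (squared-length ratio 3:1); the short ones are alpha_{2}. The associated Dynkin diagram is two nodes joined by a triple edge (G_2), so the type is G_2.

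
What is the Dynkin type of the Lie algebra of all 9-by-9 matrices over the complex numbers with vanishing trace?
This is sl(9), which has dimension 9^2 - 1 = 80 and rank 9 - 1 = 8 (a Cartan subalgebra is the diagonal traceless matrices). In the classification of classical Lie algebras, the special linear algebra sl(n+1) has type A_n; here n = 8, so the Dynkin diagram is a chain of 8 nodes with single edges (A_8). Hence the type is A_8.

type A_8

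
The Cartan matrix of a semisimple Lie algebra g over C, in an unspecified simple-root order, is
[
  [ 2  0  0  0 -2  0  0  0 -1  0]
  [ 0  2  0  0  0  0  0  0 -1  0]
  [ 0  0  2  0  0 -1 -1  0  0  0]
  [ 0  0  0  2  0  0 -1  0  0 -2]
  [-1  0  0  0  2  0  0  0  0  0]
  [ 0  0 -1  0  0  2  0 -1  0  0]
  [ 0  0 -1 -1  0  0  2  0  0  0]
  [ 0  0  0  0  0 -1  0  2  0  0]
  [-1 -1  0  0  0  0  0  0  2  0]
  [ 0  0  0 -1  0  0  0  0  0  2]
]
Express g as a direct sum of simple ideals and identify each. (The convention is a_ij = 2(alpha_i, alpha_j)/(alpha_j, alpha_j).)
The diagram associated to this matrix has two connected components: the simple roots {alpha_1, alpha_2, alpha_5, alpha_9} form a chain of 4 nodes with a double edge at one end; the terminal node there is the unique short simple root (B_4), and {alpha_3, alpha_4, alpha_6, alpha_7, alpha_8, alpha_10} form a chain of 6 nodes with a double edge at one end; the terminal node there is the unique short simple root (B_6). A semisimple Lie algebra decomposes uniquely as the direct sum of simple ideals, one per connected component of its Dynkin diagram, so g ≅ B_4 ⊕ B_6 (dimension 36 + 78 = 114).

B_4 + B_6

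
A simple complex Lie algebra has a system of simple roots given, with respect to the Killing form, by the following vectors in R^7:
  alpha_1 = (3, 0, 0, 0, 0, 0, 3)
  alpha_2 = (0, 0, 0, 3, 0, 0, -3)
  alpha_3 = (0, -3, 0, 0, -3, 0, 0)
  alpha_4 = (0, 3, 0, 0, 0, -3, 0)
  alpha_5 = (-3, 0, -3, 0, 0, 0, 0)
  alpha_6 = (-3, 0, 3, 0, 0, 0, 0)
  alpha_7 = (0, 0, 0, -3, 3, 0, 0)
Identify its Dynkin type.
D_7 (so(14))

Compute the Cartan integers a_ij = 2(alpha_i, alpha_j)/(alpha_j, alpha_j); the resulting 7x7 Cartan matrix is
[[2, -1, 0, 0, -1, -1, 0], [-1, 2, 0, 0, 0, 0, -1], [0, 0, 2, -1, 0, 0, -1], [0, 0, -1, 2, 0, 0, 0], [-1, 0, 0, 0, 2, 0, 0], [-1, 0, 0, 0, 0, 2, 0], [0, -1, -1, 0, 0, 0, 2]].
All simple roots have the same length, so the diagram is simply laced. The associated Dynkin diagram is a chain of 5 nodes with a fork of two nodes at one end (D_7), so the type is D_7 (the algebra so(14)).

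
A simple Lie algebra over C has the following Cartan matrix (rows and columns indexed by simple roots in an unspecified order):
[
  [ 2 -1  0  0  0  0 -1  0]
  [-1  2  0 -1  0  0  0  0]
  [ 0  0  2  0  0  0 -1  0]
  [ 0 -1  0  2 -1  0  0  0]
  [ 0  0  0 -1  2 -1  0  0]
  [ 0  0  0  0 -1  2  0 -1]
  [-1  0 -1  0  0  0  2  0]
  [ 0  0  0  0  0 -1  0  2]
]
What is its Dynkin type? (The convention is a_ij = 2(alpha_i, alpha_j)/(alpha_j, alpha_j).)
The matrix has rank 8 with 2's on the diagonal. Reading the off-diagonal entries as Dynkin edges (a single edge where a_ij = a_ji = -1; a double or triple edge where a_ij * a_ji = 2 or 3), the diagram is a chain of 8 nodes with single edges (A_8). One simple-root ordering that puts it in standard form is (alpha_8, alpha_6, alpha_5, alpha_4, alpha_2, alpha_1, alpha_7, alpha_3). So the algebra is type A_8, i.e. sl(9).

A_8 (sl(9))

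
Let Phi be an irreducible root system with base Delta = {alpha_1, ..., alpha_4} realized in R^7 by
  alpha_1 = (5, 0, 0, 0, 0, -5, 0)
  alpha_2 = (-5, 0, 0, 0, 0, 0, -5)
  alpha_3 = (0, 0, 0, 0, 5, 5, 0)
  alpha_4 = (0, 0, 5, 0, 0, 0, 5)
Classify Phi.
Compute the Cartan integers a_ij = 2(alpha_i, alpha_j)/(alpha_j, alpha_j); the resulting 4x4 Cartan matrix is
[[2, -1, -1, 0], [-1, 2, 0, -1], [-1, 0, 2, 0], [0, -1, 0, 2]].
All simple roots have the same length, so the diagram is simply laced. The associated Dynkin diagram is a chain of 4 nodes with single edges (A_4), so the type is A_4 (the algebra sl(5)).

A_4 (sl(5))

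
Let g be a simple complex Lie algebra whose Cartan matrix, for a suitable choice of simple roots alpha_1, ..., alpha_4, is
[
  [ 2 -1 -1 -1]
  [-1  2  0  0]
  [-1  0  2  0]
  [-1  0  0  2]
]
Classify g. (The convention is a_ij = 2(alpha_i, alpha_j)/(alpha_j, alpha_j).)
The matrix has rank 4 with 2's on the diagonal. Reading the off-diagonal entries as Dynkin edges (a single edge where a_ij = a_ji = -1; a double or triple edge where a_ij * a_ji = 2 or 3), the diagram is a chain of 2 nodes with a fork of two nodes at one end (D_4). One simple-root ordering that puts it in standard form is (alpha_3, alpha_1, alpha_4, alpha_2). So the algebra is type D_4, i.e. so(8).

D_4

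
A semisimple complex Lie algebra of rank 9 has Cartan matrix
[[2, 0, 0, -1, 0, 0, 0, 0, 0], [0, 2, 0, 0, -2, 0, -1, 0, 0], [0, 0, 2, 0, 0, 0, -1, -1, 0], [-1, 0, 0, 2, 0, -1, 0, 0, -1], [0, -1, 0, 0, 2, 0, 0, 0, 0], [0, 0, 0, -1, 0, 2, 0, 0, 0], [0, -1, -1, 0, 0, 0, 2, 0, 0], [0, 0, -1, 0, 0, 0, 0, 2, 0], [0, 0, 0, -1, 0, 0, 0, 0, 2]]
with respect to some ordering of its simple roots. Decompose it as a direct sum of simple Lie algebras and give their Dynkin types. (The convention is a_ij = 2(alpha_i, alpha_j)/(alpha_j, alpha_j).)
B_5 + D_4

The diagram associated to this matrix has two connected components: the simple roots {alpha_2, alpha_3, alpha_5, alpha_7, alpha_8} form a chain of 5 nodes with a double edge at one end; the terminal node there is the unique short simple root (B_5), and {alpha_1, alpha_4, alpha_6, alpha_9} form a chain of 2 nodes with a fork of two nodes at one end (D_4). A semisimple Lie algebra decomposes uniquely as the direct sum of simple ideals, one per connected component of its Dynkin diagram, so g ≅ B_5 ⊕ D_4 (dimension 55 + 28 = 83).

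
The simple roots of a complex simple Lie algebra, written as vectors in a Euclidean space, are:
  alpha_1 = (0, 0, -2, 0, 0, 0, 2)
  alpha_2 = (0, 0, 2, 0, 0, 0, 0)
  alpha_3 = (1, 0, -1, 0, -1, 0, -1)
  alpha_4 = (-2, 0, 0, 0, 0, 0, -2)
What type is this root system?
Compute the Cartan integers a_ij = 2(alpha_i, alpha_j)/(alpha_j, alpha_j); the resulting 4x4 Cartan matrix is
[[2, -2, 0, -1], [-1, 2, -1, 0], [0, -1, 2, 0], [-1, 0, 0, 2]].
The roots have two lengths (squared-length ratio 2:1); the short ones are alpha_{2,3}. The associated Dynkin diagram is a chain of 4 nodes with a double edge between the middle two (F_4), so the type is F_4.

type F_4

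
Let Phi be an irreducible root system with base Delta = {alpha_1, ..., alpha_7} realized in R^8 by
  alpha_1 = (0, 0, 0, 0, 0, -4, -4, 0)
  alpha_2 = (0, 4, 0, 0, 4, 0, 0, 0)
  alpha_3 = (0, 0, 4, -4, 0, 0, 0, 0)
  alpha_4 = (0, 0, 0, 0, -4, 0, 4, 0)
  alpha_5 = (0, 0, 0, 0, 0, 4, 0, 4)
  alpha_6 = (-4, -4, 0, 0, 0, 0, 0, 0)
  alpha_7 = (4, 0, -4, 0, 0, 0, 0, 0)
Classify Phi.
type A_7

Compute the Cartan integers a_ij = 2(alpha_i, alpha_j)/(alpha_j, alpha_j); the resulting 7x7 Cartan matrix is
[[2, 0, 0, -1, -1, 0, 0], [0, 2, 0, -1, 0, -1, 0], [0, 0, 2, 0, 0, 0, -1], [-1, -1, 0, 2, 0, 0, 0], [-1, 0, 0, 0, 2, 0, 0], [0, -1, 0, 0, 0, 2, -1], [0, 0, -1, 0, 0, -1, 2]].
All simple roots have the same length, so the diagram is simply laced. The associated Dynkin diagram is a chain of 7 nodes with single edges (A_7), so the type is A_7 (the algebra sl(8)).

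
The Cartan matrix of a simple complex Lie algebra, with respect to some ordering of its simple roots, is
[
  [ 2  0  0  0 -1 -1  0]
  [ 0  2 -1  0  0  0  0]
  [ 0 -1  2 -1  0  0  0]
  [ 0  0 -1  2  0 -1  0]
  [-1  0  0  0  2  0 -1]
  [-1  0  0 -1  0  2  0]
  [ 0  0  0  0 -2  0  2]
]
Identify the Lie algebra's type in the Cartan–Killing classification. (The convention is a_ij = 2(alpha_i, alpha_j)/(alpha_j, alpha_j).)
The matrix has rank 7 with 2's on the diagonal. Reading the off-diagonal entries as Dynkin edges (a single edge where a_ij = a_ji = -1; a double or triple edge where a_ij * a_ji = 2 or 3), the diagram is a chain of 7 nodes with a double edge at one end; the terminal node there is the unique long simple root (C_7). One simple-root ordering that puts it in standard form is (alpha_2, alpha_3, alpha_4, alpha_6, alpha_1, alpha_5, alpha_7). So the algebra is type C_7, i.e. sp(14).

C7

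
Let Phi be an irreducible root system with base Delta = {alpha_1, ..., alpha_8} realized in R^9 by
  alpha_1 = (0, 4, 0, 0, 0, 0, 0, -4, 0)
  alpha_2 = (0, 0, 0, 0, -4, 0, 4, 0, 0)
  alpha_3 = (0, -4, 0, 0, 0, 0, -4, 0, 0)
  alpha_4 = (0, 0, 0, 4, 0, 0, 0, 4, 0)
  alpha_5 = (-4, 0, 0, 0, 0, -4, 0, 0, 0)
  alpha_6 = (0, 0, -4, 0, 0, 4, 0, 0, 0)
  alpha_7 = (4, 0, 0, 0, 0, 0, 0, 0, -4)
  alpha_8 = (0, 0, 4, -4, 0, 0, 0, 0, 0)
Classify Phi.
Compute the Cartan integers a_ij = 2(alpha_i, alpha_j)/(alpha_j, alpha_j); the resulting 8x8 Cartan matrix is
[[2, 0, -1, -1, 0, 0, 0, 0], [0, 2, -1, 0, 0, 0, 0, 0], [-1, -1, 2, 0, 0, 0, 0, 0], [-1, 0, 0, 2, 0, 0, 0, -1], [0, 0, 0, 0, 2, -1, -1, 0], [0, 0, 0, 0, -1, 2, 0, -1], [0, 0, 0, 0, -1, 0, 2, 0], [0, 0, 0, -1, 0, -1, 0, 2]].
All simple roots have the same length, so the diagram is simply laced. The associated Dynkin diagram is a chain of 8 nodes with single edges (A_8), so the type is A_8 (the algebra sl(9)).

A8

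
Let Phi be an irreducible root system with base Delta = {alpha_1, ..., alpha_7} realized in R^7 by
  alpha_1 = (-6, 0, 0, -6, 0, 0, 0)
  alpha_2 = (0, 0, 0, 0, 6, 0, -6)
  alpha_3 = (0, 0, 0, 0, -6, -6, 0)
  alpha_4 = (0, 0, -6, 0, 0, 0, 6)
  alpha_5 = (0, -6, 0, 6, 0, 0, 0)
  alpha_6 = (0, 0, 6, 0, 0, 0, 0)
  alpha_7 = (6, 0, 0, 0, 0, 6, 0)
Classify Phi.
B_7 (so(15))

Compute the Cartan integers a_ij = 2(alpha_i, alpha_j)/(alpha_j, alpha_j); the resulting 7x7 Cartan matrix is
[[2, 0, 0, 0, -1, 0, -1], [0, 2, -1, -1, 0, 0, 0], [0, -1, 2, 0, 0, 0, -1], [0, -1, 0, 2, 0, -2, 0], [-1, 0, 0, 0, 2, 0, 0], [0, 0, 0, -1, 0, 2, 0], [-1, 0, -1, 0, 0, 0, 2]].
The roots have two lengths (squared-length ratio 2:1); the short ones are alpha_{6}. The associated Dynkin diagram is a chain of 7 nodes with a double edge at one end; the terminal node there is the unique short simple root (B_7), so the type is B_7 (the algebra so(15)).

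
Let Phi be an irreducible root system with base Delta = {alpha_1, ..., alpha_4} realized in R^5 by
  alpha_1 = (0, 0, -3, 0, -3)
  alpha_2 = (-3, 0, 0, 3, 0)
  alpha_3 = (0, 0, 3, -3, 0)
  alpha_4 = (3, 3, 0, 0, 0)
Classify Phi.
Compute the Cartan integers a_ij = 2(alpha_i, alpha_j)/(alpha_j, alpha_j); the resulting 4x4 Cartan matrix is
[[2, 0, -1, 0], [0, 2, -1, -1], [-1, -1, 2, 0], [0, -1, 0, 2]].
All simple roots have the same length, so the diagram is simply laced. The associated Dynkin diagram is a chain of 4 nodes with single edges (A_4), so the type is A_4 (the algebra sl(5)).

A4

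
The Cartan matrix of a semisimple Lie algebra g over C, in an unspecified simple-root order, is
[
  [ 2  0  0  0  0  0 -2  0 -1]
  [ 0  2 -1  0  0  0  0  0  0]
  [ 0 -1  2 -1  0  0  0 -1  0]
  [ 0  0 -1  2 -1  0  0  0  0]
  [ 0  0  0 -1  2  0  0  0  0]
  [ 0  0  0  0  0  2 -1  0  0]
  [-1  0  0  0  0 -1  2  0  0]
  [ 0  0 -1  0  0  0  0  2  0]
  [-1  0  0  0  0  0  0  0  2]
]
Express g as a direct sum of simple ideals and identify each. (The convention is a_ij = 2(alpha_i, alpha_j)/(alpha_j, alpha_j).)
The diagram associated to this matrix has two connected components: the simple roots {alpha_2, alpha_3, alpha_4, alpha_5, alpha_8} form a chain of 3 nodes with a fork of two nodes at one end (D_5), and {alpha_1, alpha_6, alpha_7, alpha_9} form a chain of 4 nodes with a double edge between the middle two (F_4). A semisimple Lie algebra decomposes uniquely as the direct sum of simple ideals, one per connected component of its Dynkin diagram, so g ≅ D_5 ⊕ F_4 (dimension 45 + 52 = 97).

type D_5 ⊕ type F_4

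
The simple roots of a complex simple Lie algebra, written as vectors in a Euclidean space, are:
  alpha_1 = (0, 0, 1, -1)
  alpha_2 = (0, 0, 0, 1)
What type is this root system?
B_2

Compute the Cartan integers a_ij = 2(alpha_i, alpha_j)/(alpha_j, alpha_j); the resulting 2x2 Cartan matrix is
[[2, -2], [-1, 2]].
The roots have two lengths (squared-length ratio 2:1); the short ones are alpha_{2}. The associated Dynkin diagram is a chain of 2 nodes with a double edge at one end; the terminal node there is the unique short simple root (B_2), so the type is B_2 (the algebra so(5)).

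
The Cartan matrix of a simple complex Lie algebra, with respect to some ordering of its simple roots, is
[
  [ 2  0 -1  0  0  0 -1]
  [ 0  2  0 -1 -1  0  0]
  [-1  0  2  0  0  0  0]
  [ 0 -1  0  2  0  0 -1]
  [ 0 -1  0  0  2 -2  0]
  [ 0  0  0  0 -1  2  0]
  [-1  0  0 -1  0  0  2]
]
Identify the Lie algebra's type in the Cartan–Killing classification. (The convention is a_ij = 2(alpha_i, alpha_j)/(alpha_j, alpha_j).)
The matrix has rank 7 with 2's on the diagonal. Reading the off-diagonal entries as Dynkin edges (a single edge where a_ij = a_ji = -1; a double or triple edge where a_ij * a_ji = 2 or 3), the diagram is a chain of 7 nodes with a double edge at one end; the terminal node there is the unique short simple root (B_7). One simple-root ordering that puts it in standard form is (alpha_3, alpha_1, alpha_7, alpha_4, alpha_2, alpha_5, alpha_6). So the algebra is type B_7, i.e. so(15).

B_7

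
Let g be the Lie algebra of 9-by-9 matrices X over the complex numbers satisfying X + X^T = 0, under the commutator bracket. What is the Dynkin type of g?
B4

This is so(9) with 9 odd, which has dimension 9(9-1)/2 = 36 and rank (9-1)/2 = 4. In the classification of classical Lie algebras, the orthogonal algebra so(2n+1) in an odd number of variables has type B_n; here n = 4, so the Dynkin diagram is a chain of 4 nodes with a double edge at one end; the terminal node there is the unique short simple root (B_4). Hence the type is B_4.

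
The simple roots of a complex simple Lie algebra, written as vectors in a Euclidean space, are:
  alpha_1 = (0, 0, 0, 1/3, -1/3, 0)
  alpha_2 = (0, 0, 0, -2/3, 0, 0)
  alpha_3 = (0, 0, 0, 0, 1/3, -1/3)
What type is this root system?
C_3 (sp(6))

Compute the Cartan integers a_ij = 2(alpha_i, alpha_j)/(alpha_j, alpha_j); the resulting 3x3 Cartan matrix is
[[2, -1, -1], [-2, 2, 0], [-1, 0, 2]].
The roots have two lengths (squared-length ratio 2:1); the short ones are alpha_{1,3}. The associated Dynkin diagram is a chain of 3 nodes with a double edge at one end; the terminal node there is the unique long simple root (C_3), so the type is C_3 (the algebra sp(6)).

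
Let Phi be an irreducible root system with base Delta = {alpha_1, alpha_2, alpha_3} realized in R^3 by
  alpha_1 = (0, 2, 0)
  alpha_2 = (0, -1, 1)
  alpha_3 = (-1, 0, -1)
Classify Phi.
Compute the Cartan integers a_ij = 2(alpha_i, alpha_j)/(alpha_j, alpha_j); the resulting 3x3 Cartan matrix is
[[2, -2, 0], [-1, 2, -1], [0, -1, 2]].
The roots have two lengths (squared-length ratio 2:1); the short ones are alpha_{2,3}. The associated Dynkin diagram is a chain of 3 nodes with a double edge at one end; the terminal node there is the unique long simple root (C_3), so the type is C_3 (the algebra sp(6)).

C_3 (sp(6))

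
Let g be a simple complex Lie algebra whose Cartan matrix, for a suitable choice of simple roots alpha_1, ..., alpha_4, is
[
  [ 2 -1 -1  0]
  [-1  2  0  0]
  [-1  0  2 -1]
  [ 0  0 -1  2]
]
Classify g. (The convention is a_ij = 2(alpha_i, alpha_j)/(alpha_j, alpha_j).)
type A_4

The matrix has rank 4 with 2's on the diagonal. Reading the off-diagonal entries as Dynkin edges (a single edge where a_ij = a_ji = -1; a double or triple edge where a_ij * a_ji = 2 or 3), the diagram is a chain of 4 nodes with single edges (A_4). One simple-root ordering that puts it in standard form is (alpha_2, alpha_1, alpha_3, alpha_4). So the algebra is type A_4, i.e. sl(5).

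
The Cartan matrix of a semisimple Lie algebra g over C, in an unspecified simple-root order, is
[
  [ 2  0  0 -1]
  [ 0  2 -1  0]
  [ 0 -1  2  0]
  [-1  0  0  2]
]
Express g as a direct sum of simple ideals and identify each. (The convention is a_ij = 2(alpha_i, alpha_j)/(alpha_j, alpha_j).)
type A_2 ⊕ type A_2

The diagram associated to this matrix has two connected components: the simple roots {alpha_1, alpha_4} form a chain of 2 nodes with single edges (A_2), and {alpha_2, alpha_3} form a chain of 2 nodes with single edges (A_2). A semisimple Lie algebra decomposes uniquely as the direct sum of simple ideals, one per connected component of its Dynkin diagram, so g ≅ A_2 ⊕ A_2 (dimension 8 + 8 = 16).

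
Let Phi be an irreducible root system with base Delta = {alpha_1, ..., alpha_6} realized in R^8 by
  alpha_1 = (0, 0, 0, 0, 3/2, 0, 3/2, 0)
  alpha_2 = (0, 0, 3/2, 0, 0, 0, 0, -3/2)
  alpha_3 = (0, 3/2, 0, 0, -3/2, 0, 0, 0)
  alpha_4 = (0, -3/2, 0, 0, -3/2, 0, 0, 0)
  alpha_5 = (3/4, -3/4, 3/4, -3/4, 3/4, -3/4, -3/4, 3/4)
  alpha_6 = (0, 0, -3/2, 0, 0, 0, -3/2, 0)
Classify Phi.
Compute the Cartan integers a_ij = 2(alpha_i, alpha_j)/(alpha_j, alpha_j); the resulting 6x6 Cartan matrix is
[[2, 0, -1, -1, 0, -1], [0, 2, 0, 0, 0, -1], [-1, 0, 2, 0, -1, 0], [-1, 0, 0, 2, 0, 0], [0, 0, -1, 0, 2, 0], [-1, -1, 0, 0, 0, 2]].
All simple roots have the same length, so the diagram is simply laced. The associated Dynkin diagram is a chain of 5 nodes with one extra node attached to the third node from one end (E_6), so the type is E_6.

E6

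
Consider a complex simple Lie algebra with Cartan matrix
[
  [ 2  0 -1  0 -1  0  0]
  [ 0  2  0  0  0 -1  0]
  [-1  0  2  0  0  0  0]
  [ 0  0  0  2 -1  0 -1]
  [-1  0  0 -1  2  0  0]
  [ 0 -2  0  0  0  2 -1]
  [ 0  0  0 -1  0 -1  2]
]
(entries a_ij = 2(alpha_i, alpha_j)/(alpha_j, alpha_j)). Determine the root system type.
The matrix has rank 7 with 2's on the diagonal. Reading the off-diagonal entries as Dynkin edges (a single edge where a_ij = a_ji = -1; a double or triple edge where a_ij * a_ji = 2 or 3), the diagram is a chain of 7 nodes with a double edge at one end; the terminal node there is the unique short simple root (B_7). One simple-root ordering that puts it in standard form is (alpha_3, alpha_1, alpha_5, alpha_4, alpha_7, alpha_6, alpha_2). So the algebra is type B_7, i.e. so(15).

B_7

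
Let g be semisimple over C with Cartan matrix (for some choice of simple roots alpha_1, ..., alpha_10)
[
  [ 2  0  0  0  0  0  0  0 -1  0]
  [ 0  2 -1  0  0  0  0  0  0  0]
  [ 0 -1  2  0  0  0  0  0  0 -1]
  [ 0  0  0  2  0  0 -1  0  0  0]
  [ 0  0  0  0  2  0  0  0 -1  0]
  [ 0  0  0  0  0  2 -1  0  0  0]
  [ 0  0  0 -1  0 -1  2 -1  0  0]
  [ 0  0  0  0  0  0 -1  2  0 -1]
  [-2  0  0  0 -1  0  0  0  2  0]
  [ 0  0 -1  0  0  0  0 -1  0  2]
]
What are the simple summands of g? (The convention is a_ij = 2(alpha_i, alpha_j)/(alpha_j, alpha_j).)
The diagram associated to this matrix has two connected components: the simple roots {alpha_1, alpha_5, alpha_9} form a chain of 3 nodes with a double edge at one end; the terminal node there is the unique short simple root (B_3), and {alpha_2, alpha_3, alpha_4, alpha_6, alpha_7, alpha_8, alpha_10} form a chain of 5 nodes with a fork of two nodes at one end (D_7). A semisimple Lie algebra decomposes uniquely as the direct sum of simple ideals, one per connected component of its Dynkin diagram, so g ≅ B_3 ⊕ D_7 (dimension 21 + 91 = 112).

type B_3 + type D_7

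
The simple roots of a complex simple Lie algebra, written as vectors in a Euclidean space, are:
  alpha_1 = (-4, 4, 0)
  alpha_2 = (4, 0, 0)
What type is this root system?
B_2

Compute the Cartan integers a_ij = 2(alpha_i, alpha_j)/(alpha_j, alpha_j); the resulting 2x2 Cartan matrix is
[[2, -2], [-1, 2]].
The roots have two lengths (squared-length ratio 2:1); the short ones are alpha_{2}. The associated Dynkin diagram is a chain of 2 nodes with a double edge at one end; the terminal node there is the unique short simple root (B_2), so the type is B_2 (the algebra so(5)).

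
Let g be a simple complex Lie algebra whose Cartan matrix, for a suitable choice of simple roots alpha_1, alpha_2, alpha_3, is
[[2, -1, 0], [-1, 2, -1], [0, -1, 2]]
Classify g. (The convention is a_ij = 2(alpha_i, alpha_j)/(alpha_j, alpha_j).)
A_3

The matrix has rank 3 with 2's on the diagonal. Reading the off-diagonal entries as Dynkin edges (a single edge where a_ij = a_ji = -1; a double or triple edge where a_ij * a_ji = 2 or 3), the diagram is a chain of 3 nodes with single edges (A_3). One simple-root ordering that puts it in standard form is (alpha_3, alpha_2, alpha_1). So the algebra is type A_3, i.e. sl(4).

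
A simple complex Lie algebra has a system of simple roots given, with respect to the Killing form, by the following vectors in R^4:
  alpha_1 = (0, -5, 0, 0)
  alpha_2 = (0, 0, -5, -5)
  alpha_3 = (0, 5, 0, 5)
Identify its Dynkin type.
Compute the Cartan integers a_ij = 2(alpha_i, alpha_j)/(alpha_j, alpha_j); the resulting 3x3 Cartan matrix is
[[2, 0, -1], [0, 2, -1], [-2, -1, 2]].
The roots have two lengths (squared-length ratio 2:1); the short ones are alpha_{1}. The associated Dynkin diagram is a chain of 3 nodes with a double edge at one end; the terminal node there is the unique short simple root (B_3), so the type is B_3 (the algebra so(7)).

type B_3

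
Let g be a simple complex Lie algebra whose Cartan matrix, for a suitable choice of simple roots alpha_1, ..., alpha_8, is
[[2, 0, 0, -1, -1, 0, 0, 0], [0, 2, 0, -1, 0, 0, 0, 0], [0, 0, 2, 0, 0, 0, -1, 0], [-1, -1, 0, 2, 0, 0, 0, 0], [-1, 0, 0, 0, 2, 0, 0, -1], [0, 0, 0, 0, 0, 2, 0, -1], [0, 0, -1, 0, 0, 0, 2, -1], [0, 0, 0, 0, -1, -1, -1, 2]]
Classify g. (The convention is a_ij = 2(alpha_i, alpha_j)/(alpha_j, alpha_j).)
The matrix has rank 8 with 2's on the diagonal. Reading the off-diagonal entries as Dynkin edges (a single edge where a_ij = a_ji = -1; a double or triple edge where a_ij * a_ji = 2 or 3), the diagram is a chain of 7 nodes with one extra node attached to the third node from one end (E_8). One simple-root ordering that puts it in standard form is (alpha_3, alpha_6, alpha_7, alpha_8, alpha_5, alpha_1, alpha_4, alpha_2). So the algebra is type E_8.

E8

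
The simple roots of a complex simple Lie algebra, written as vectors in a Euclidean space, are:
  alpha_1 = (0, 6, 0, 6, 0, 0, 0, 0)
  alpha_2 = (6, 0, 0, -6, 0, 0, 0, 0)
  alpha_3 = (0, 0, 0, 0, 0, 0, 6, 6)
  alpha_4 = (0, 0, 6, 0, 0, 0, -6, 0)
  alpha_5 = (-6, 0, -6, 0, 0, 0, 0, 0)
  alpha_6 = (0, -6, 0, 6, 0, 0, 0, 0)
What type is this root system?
D6

Compute the Cartan integers a_ij = 2(alpha_i, alpha_j)/(alpha_j, alpha_j); the resulting 6x6 Cartan matrix is
[[2, -1, 0, 0, 0, 0], [-1, 2, 0, 0, -1, -1], [0, 0, 2, -1, 0, 0], [0, 0, -1, 2, -1, 0], [0, -1, 0, -1, 2, 0], [0, -1, 0, 0, 0, 2]].
All simple roots have the same length, so the diagram is simply laced. The associated Dynkin diagram is a chain of 4 nodes with a fork of two nodes at one end (D_6), so the type is D_6 (the algebra so(12)).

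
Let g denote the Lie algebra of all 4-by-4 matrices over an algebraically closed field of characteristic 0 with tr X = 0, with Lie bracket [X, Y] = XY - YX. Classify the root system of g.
This is sl(4), which has dimension 4^2 - 1 = 15 and rank 4 - 1 = 3 (a Cartan subalgebra is the diagonal traceless matrices). In the classification of classical Lie algebras, the special linear algebra sl(n+1) has type A_n; here n = 3, so the Dynkin diagram is a chain of 3 nodes with single edges (A_3). Hence the type is A_3.

type A_3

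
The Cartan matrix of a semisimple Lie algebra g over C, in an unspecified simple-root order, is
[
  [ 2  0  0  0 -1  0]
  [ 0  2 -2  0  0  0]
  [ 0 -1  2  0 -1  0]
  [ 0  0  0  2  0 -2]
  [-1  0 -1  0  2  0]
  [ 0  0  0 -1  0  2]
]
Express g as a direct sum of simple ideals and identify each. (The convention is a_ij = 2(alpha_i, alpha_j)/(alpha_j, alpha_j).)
The diagram associated to this matrix has two connected components: the simple roots {alpha_4, alpha_6} form a chain of 2 nodes with a double edge at one end; the terminal node there is the unique short simple root (B_2), and {alpha_1, alpha_2, alpha_3, alpha_5} form a chain of 4 nodes with a double edge at one end; the terminal node there is the unique long simple root (C_4). A semisimple Lie algebra decomposes uniquely as the direct sum of simple ideals, one per connected component of its Dynkin diagram, so g ≅ B_2 ⊕ C_4 (dimension 10 + 36 = 46).

B_2 ⊕ C_4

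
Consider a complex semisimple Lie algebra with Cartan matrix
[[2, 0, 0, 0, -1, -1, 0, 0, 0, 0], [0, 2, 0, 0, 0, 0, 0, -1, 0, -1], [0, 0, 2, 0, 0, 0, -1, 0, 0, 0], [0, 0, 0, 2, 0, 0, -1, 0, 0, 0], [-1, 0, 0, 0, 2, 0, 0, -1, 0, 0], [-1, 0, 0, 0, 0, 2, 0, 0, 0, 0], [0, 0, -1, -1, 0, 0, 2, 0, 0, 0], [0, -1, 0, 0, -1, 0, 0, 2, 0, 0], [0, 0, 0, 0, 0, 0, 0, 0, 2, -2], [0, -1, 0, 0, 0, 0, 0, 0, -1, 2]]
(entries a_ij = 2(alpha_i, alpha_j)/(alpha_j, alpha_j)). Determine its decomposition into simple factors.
The diagram associated to this matrix has two connected components: the simple roots {alpha_3, alpha_4, alpha_7} form a chain of 3 nodes with single edges (A_3), and {alpha_1, alpha_2, alpha_5, alpha_6, alpha_8, alpha_9, alpha_10} form a chain of 7 nodes with a double edge at one end; the terminal node there is the unique long simple root (C_7). A semisimple Lie algebra decomposes uniquely as the direct sum of simple ideals, one per connected component of its Dynkin diagram, so g ≅ A_3 ⊕ C_7 (dimension 15 + 105 = 120).

A3 ⊕ C7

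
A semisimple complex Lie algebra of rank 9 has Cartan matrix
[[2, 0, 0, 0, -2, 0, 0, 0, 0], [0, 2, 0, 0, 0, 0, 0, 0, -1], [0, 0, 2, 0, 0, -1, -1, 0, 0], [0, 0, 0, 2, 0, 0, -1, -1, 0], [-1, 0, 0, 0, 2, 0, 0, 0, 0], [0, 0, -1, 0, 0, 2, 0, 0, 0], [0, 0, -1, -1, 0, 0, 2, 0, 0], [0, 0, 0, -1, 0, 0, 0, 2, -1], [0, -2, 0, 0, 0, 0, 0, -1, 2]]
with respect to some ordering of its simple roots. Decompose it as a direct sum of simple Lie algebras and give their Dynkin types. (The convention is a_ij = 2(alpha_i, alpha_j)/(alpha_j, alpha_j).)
B2 + B7

The diagram associated to this matrix has two connected components: the simple roots {alpha_1, alpha_5} form a chain of 2 nodes with a double edge at one end; the terminal node there is the unique short simple root (B_2), and {alpha_2, alpha_3, alpha_4, alpha_6, alpha_7, alpha_8, alpha_9} form a chain of 7 nodes with a double edge at one end; the terminal node there is the unique short simple root (B_7). A semisimple Lie algebra decomposes uniquely as the direct sum of simple ideals, one per connected component of its Dynkin diagram, so g ≅ B_2 ⊕ B_7 (dimension 10 + 105 = 115).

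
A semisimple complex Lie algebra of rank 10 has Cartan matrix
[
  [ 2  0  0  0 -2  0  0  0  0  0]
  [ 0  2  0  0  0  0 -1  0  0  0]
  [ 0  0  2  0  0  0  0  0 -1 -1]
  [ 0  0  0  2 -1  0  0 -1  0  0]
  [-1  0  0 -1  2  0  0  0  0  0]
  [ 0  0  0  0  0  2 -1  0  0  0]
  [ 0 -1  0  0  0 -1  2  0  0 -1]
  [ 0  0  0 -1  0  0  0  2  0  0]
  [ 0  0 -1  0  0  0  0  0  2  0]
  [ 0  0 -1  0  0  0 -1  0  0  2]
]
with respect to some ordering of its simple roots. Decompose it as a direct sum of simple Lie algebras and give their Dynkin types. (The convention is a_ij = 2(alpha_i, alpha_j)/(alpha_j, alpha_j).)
The diagram associated to this matrix has two connected components: the simple roots {alpha_1, alpha_4, alpha_5, alpha_8} form a chain of 4 nodes with a double edge at one end; the terminal node there is the unique long simple root (C_4), and {alpha_2, alpha_3, alpha_6, alpha_7, alpha_9, alpha_10} form a chain of 4 nodes with a fork of two nodes at one end (D_6). A semisimple Lie algebra decomposes uniquely as the direct sum of simple ideals, one per connected component of its Dynkin diagram, so g ≅ C_4 ⊕ D_6 (dimension 36 + 66 = 102).

C_4 (sp(8)) + D_6 (so(12))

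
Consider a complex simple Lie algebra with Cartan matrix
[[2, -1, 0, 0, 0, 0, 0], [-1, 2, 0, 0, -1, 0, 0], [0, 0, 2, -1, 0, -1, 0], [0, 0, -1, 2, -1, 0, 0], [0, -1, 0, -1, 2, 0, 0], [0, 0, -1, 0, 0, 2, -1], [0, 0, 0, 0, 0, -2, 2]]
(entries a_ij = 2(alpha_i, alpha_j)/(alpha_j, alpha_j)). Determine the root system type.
The matrix has rank 7 with 2's on the diagonal. Reading the off-diagonal entries as Dynkin edges (a single edge where a_ij = a_ji = -1; a double or triple edge where a_ij * a_ji = 2 or 3), the diagram is a chain of 7 nodes with a double edge at one end; the terminal node there is the unique long simple root (C_7). One simple-root ordering that puts it in standard form is (alpha_1, alpha_2, alpha_5, alpha_4, alpha_3, alpha_6, alpha_7). So the algebra is type C_7, i.e. sp(14).

C7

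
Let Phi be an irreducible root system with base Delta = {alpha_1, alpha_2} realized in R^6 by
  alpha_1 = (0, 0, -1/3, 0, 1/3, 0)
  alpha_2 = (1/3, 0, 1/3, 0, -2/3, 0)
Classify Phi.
G2

Compute the Cartan integers a_ij = 2(alpha_i, alpha_j)/(alpha_j, alpha_j); the resulting 2x2 Cartan matrix is
[[2, -1], [-3, 2]].
The roots have two lengths (squared-length ratio 3:1); the short ones are alpha_{1}. The associated Dynkin diagram is two nodes joined by a triple edge (G_2), so the type is G_2.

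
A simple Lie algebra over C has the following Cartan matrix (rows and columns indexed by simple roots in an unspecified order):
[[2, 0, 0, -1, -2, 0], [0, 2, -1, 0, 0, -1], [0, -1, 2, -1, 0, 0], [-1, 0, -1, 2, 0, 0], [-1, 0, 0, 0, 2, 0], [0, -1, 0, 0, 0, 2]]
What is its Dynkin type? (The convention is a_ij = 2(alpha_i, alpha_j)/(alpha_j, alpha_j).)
The matrix has rank 6 with 2's on the diagonal. Reading the off-diagonal entries as Dynkin edges (a single edge where a_ij = a_ji = -1; a double or triple edge where a_ij * a_ji = 2 or 3), the diagram is a chain of 6 nodes with a double edge at one end; the terminal node there is the unique short simple root (B_6). One simple-root ordering that puts it in standard form is (alpha_6, alpha_2, alpha_3, alpha_4, alpha_1, alpha_5). So the algebra is type B_6, i.e. so(13).

B_6 (so(13))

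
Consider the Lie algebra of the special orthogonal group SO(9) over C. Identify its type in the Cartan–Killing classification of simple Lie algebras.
This is so(9) with 9 odd, which has dimension 9(9-1)/2 = 36 and rank (9-1)/2 = 4. In the classification of classical Lie algebras, the orthogonal algebra so(2n+1) in an odd number of variables has type B_n; here n = 4, so the Dynkin diagram is a chain of 4 nodes with a double edge at one end; the terminal node there is the unique short simple root (B_4). Hence the type is B_4.

B_4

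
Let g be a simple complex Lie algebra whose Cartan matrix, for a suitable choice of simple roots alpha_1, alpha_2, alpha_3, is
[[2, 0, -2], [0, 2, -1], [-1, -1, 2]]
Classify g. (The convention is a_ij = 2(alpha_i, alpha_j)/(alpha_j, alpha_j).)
The matrix has rank 3 with 2's on the diagonal. Reading the off-diagonal entries as Dynkin edges (a single edge where a_ij = a_ji = -1; a double or triple edge where a_ij * a_ji = 2 or 3), the diagram is a chain of 3 nodes with a double edge at one end; the terminal node there is the unique long simple root (C_3). One simple-root ordering that puts it in standard form is (alpha_2, alpha_3, alpha_1). So the algebra is type C_3, i.e. sp(6).

C_3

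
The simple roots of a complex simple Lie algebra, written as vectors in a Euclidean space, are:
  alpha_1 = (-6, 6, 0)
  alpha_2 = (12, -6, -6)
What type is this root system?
G_2

Compute the Cartan integers a_ij = 2(alpha_i, alpha_j)/(alpha_j, alpha_j); the resulting 2x2 Cartan matrix is
[[2, -1], [-3, 2]].
The roots have two lengths (squared-length ratio 3:1); the short ones are alpha_{1}. The associated Dynkin diagram is two nodes joined by a triple edge (G_2), so the type is G_2.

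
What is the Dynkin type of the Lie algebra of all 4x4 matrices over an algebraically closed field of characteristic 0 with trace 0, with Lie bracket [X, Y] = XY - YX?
This is sl(4), which has dimension 4^2 - 1 = 15 and rank 4 - 1 = 3 (a Cartan subalgebra is the diagonal traceless matrices). In the classification of classical Lie algebras, the special linear algebra sl(n+1) has type A_n; here n = 3, so the Dynkin diagram is a chain of 3 nodes with single edges (A_3). Hence the type is A_3.

A_3 (sl(4))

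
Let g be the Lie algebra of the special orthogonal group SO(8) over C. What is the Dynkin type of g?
type D_4

This is so(8) with 8 even, which has dimension 8(8-1)/2 = 28 and rank 8/2 = 4. In the classification of classical Lie algebras, the orthogonal algebra so(2n) in an even number of variables has type D_n; here n = 4, so the Dynkin diagram is a chain of 2 nodes with a fork of two nodes at one end (D_4). Hence the type is D_4.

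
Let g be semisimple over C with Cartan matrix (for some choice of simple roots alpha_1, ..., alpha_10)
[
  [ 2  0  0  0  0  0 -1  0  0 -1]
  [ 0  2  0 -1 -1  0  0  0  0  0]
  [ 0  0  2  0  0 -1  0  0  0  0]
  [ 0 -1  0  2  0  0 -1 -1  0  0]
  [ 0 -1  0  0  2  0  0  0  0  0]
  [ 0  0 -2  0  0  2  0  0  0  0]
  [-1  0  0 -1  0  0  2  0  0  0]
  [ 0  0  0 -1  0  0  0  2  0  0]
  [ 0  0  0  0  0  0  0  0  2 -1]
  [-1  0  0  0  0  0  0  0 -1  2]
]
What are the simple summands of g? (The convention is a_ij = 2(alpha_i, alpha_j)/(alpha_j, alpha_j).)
The diagram associated to this matrix has two connected components: the simple roots {alpha_3, alpha_6} form a chain of 2 nodes with a double edge at one end; the terminal node there is the unique short simple root (B_2), and {alpha_1, alpha_2, alpha_4, alpha_5, alpha_7, alpha_8, alpha_9, alpha_10} form a chain of 7 nodes with one extra node attached to the third node from one end (E_8). A semisimple Lie algebra decomposes uniquely as the direct sum of simple ideals, one per connected component of its Dynkin diagram, so g ≅ B_2 ⊕ E_8 (dimension 10 + 248 = 258).

B2 + E8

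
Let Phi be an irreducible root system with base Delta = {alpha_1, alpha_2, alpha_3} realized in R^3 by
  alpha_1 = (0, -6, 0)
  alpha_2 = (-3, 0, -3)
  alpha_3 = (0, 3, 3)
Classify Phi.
Compute the Cartan integers a_ij = 2(alpha_i, alpha_j)/(alpha_j, alpha_j); the resulting 3x3 Cartan matrix is
[[2, 0, -2], [0, 2, -1], [-1, -1, 2]].
The roots have two lengths (squared-length ratio 2:1); the short ones are alpha_{2,3}. The associated Dynkin diagram is a chain of 3 nodes with a double edge at one end; the terminal node there is the unique long simple root (C_3), so the type is C_3 (the algebra sp(6)).

C_3 (sp(6))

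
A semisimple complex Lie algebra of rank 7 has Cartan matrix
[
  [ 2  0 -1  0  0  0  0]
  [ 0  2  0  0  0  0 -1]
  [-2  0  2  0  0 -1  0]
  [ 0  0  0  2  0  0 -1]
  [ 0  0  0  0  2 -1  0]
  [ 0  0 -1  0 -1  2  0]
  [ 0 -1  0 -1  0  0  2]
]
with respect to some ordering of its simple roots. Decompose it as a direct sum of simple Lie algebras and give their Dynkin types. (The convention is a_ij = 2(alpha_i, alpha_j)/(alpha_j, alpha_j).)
A_3 ⊕ B_4

The diagram associated to this matrix has two connected components: the simple roots {alpha_2, alpha_4, alpha_7} form a chain of 3 nodes with single edges (A_3), and {alpha_1, alpha_3, alpha_5, alpha_6} form a chain of 4 nodes with a double edge at one end; the terminal node there is the unique short simple root (B_4). A semisimple Lie algebra decomposes uniquely as the direct sum of simple ideals, one per connected component of its Dynkin diagram, so g ≅ A_3 ⊕ B_4 (dimension 15 + 36 = 51).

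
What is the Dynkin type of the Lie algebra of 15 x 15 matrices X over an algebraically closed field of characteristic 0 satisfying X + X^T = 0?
B7

This is so(15) with 15 odd, which has dimension 15(15-1)/2 = 105 and rank (15-1)/2 = 7. In the classification of classical Lie algebras, the orthogonal algebra so(2n+1) in an odd number of variables has type B_n; here n = 7, so the Dynkin diagram is a chain of 7 nodes with a double edge at one end; the terminal node there is the unique short simple root (B_7). Hence the type is B_7.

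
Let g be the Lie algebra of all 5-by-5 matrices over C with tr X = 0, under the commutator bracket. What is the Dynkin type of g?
type A_4

This is sl(5), which has dimension 5^2 - 1 = 24 and rank 5 - 1 = 4 (a Cartan subalgebra is the diagonal traceless matrices). In the classification of classical Lie algebras, the special linear algebra sl(n+1) has type A_n; here n = 4, so the Dynkin diagram is a chain of 4 nodes with single edges (A_4). Hence the type is A_4.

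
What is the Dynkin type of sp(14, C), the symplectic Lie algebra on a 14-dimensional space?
type C_7

This is sp(14), which has dimension 14(14+1)/2 = 105 and rank 14/2 = 7. In the classification of classical Lie algebras, the symplectic algebra sp(2n) has type C_n; here n = 7, so the Dynkin diagram is a chain of 7 nodes with a double edge at one end; the terminal node there is the unique long simple root (C_7). Hence the type is C_7.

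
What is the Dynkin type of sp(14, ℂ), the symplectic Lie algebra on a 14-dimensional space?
C_7 (sp(14))

This is sp(14), which has dimension 14(14+1)/2 = 105 and rank 14/2 = 7. In the classification of classical Lie algebras, the symplectic algebra sp(2n) has type C_n; here n = 7, so the Dynkin diagram is a chain of 7 nodes with a double edge at one end; the terminal node there is the unique long simple root (C_7). Hence the type is C_7.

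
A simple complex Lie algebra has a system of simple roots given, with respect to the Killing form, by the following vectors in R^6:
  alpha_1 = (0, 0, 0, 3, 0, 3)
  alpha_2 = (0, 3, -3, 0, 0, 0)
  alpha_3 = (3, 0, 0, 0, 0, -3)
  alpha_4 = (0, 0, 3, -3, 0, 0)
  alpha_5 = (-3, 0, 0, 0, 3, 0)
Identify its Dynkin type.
Compute the Cartan integers a_ij = 2(alpha_i, alpha_j)/(alpha_j, alpha_j); the resulting 5x5 Cartan matrix is
[[2, 0, -1, -1, 0], [0, 2, 0, -1, 0], [-1, 0, 2, 0, -1], [-1, -1, 0, 2, 0], [0, 0, -1, 0, 2]].
All simple roots have the same length, so the diagram is simply laced. The associated Dynkin diagram is a chain of 5 nodes with single edges (A_5), so the type is A_5 (the algebra sl(6)).

A_5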